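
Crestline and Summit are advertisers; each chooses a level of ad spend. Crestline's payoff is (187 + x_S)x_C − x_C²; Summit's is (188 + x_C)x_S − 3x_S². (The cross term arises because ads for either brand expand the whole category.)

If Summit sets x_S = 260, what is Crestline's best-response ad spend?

Expanding Crestline's payoff: 187x_C + x_Sx_C − x_C².
∂π/∂x_C = 187 + x_S − 2x_C = 0, so x_C = 93.5 + 0.5x_S.
At x_S = 260: x_C = 93.5 + 0.5·260 = 223.5.

223.5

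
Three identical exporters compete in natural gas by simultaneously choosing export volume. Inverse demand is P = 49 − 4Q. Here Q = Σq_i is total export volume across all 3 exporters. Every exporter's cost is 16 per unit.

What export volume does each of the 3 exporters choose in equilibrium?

A representative exporter's profit is π_i = q_i(49 − 4Q) − 16q_i, with Q = q_i + Σ_{j≠i} q_j.
First-order condition: 33 − 8q_i − 4Σ_{j≠i} q_j = 0.
Imposing symmetry (q_j = q for all j) turns Σ_{j≠i} q_j into 2q, so 33 = 16q and q = 2.0625.

2.0625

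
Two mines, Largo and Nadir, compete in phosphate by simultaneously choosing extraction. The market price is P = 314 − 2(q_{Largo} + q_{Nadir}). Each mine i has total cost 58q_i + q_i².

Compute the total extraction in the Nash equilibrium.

Mine Largo's profit: π = q_{Largo}(314 − 2(q_{Largo} + q_{Nadir})) − 58q_{Largo} − q_{Largo}².
∂π/∂q_{Largo} = 256 − 6q_{Largo} − 2q_{Nadir} = 0, so q_{Largo} = 128/3 − (1/3)q_{Nadir}.
Setting q_{Largo} = q_{Nadir} in the reaction function: q_{Largo} = 128/3 − (1/3)q_{Largo}, so q_{Largo} = (128/3) / (4/3) = 32.
Total extraction: 32 + 32 = 64.

64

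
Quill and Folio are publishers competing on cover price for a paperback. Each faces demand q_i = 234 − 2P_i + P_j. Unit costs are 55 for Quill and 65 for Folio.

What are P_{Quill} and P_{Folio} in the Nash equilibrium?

116, 120

Quill's profit: π = (P_{Quill} − 55)(234 − 2P_{Quill} + P_{Folio}).
∂π/∂P_{Quill} = 344 − 4P_{Quill} + P_{Folio} = 0 ⇒ P_{Quill} = 86 + 0.25P_{Folio}.
Similarly P_{Folio} = 91 + 0.25P_{Quill}.
Substituting the second reaction function into the first: P_{Quill} = 86 + 0.25(91 + 0.25P_{Quill}), which gives 0.9375P_{Quill} = 108.75 ⇒ P_{Quill} = 116.
Then P_{Folio} = 91 + 0.25·116 = 120.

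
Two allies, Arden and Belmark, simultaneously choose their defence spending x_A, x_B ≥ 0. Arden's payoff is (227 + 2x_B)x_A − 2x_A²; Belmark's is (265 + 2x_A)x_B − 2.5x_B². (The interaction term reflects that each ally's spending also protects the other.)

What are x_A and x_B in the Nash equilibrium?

Expanding Arden's payoff: 227x_A + 2x_Bx_A − 2x_A².
∂π/∂x_A = 227 + 2x_B − 4x_A = 0, so x_A = 56.75 + 0.5x_B.
Likewise for Belmark: x_B = 53 + 0.4x_A.
Solving the two reaction functions simultaneously: (1 − (0.5)(0.4))x_A = 56.75 + 0.5·53, so 0.8x_A = 83.25 and x_A = 104.0625.
Then x_B = 53 + 0.4·104.0625 = 94.625.

104.0625, 94.625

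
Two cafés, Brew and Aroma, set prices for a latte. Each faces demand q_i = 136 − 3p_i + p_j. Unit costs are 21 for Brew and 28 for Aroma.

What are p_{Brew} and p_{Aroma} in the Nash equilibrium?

40.4, 43.4

Brew's profit: π = (p_{Brew} − 21)(136 − 3p_{Brew} + p_{Aroma}).
∂π/∂p_{Brew} = 199 − 6p_{Brew} + p_{Aroma} = 0 ⇒ p_{Brew} = 199/6 + (1/6)p_{Aroma}.
Similarly p_{Aroma} = 110/3 + (1/6)p_{Brew}.
Solving the two reaction functions simultaneously: (1 − (1/6)(1/6))p_{Brew} = 199/6 + (1/6)·(110/3), so (35/36)p_{Brew} = 707/18 and p_{Brew} = 40.4.
Then p_{Aroma} = 110/3 + (1/6)·40.4 = 43.4.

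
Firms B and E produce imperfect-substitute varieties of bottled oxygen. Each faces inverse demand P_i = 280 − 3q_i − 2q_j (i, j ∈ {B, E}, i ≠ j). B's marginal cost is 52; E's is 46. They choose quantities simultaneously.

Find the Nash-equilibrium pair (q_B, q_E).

28.125, 29.625

Firm B's profit: π = q_B(280 − 3q_B − 2q_E) − 52q_B.
∂π/∂q_B = 228 − 6q_B − 2q_E = 0 ⇒ q_B = 38 − (1/3)q_E.
Similarly q_E = 39 − (1/3)q_B.
Plugging q_E into B's best response: q_B = 38 − (1/3)(39 − (1/3)q_B) ⇒ (8/9)q_B = 25, so q_B = 28.125.
Then q_E = 39 − (1/3)·28.125 = 29.625.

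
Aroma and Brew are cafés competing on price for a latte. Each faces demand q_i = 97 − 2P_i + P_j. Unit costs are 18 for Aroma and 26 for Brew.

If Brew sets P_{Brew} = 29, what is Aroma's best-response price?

Aroma's profit: π = (P_{Aroma} − 18)(97 − 2P_{Aroma} + P_{Brew}).
∂π/∂P_{Aroma} = 133 − 4P_{Aroma} + P_{Brew} = 0 ⇒ P_{Aroma} = 33.25 + 0.25P_{Brew}.
At P_{Brew} = 29: P_{Aroma} = 33.25 + 0.25·29 = 40.5.

40.5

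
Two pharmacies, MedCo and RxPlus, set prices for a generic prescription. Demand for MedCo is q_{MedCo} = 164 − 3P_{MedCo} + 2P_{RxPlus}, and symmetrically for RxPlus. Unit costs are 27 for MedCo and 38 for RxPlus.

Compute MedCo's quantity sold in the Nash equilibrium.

MedCo's profit: π = (P_{MedCo} − 27)(164 − 3P_{MedCo} + 2P_{RxPlus}).
∂π/∂P_{MedCo} = 245 − 6P_{MedCo} + 2P_{RxPlus} = 0 ⇒ P_{MedCo} = 245/6 + (1/3)P_{RxPlus}.
Similarly P_{RxPlus} = 139/3 + (1/3)P_{MedCo}.
Plugging P_{RxPlus} into MedCo's best response: P_{MedCo} = 245/6 + (1/3)(139/3 + (1/3)P_{MedCo}) ⇒ (8/9)P_{MedCo} = 1013/18, so P_{MedCo} = 63.3125.
Then P_{RxPlus} = 139/3 + (1/3)·63.3125 = 67.4375.
q_{MedCo} = 164 − 3·63.3125 + 2·67.4375 = 108.9375.

108.9375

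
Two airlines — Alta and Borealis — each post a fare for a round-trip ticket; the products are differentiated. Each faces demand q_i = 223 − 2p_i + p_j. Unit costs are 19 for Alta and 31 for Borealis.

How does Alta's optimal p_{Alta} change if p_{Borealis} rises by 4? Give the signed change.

Alta's profit: π = (p_{Alta} − 19)(223 − 2p_{Alta} + p_{Borealis}).
∂π/∂p_{Alta} = 261 − 4p_{Alta} + p_{Borealis} = 0 ⇒ p_{Alta} = 65.25 + 0.25p_{Borealis}.
The reaction-function slope is 0.25, so a 4-unit rise in p_{Borealis} moves p_{Alta} by 0.25 × 4 = 1. Alta's best response rises — the actions are strategic complements.

1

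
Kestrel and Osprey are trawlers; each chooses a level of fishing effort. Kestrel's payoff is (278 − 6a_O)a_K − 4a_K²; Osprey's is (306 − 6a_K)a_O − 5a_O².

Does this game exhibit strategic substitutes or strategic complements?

strategic substitutes

Expanding Kestrel's payoff: 278a_K − 6a_Oa_K − 4a_K².
∂π/∂a_K = 278 − 6a_O − 8a_K = 0, so a_K = 34.75 − 0.75a_O.
The best-response slope da_K/da_O = −0.75 < 0: the reaction function is downward-sloping, so the choices are strategic substitutes.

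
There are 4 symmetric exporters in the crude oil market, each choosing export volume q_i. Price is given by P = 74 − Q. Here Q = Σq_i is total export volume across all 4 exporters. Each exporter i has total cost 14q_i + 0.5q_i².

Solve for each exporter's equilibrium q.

A representative exporter's profit is π_i = q_i(74 − Q) − 14q_i − 0.5q_i², with Q = q_i + Σ_{j≠i} q_j.
First-order condition: 60 − 3q_i − Σ_{j≠i} q_j = 0.
Imposing symmetry (q_j = q for all j) turns Σ_{j≠i} q_j into 3q, so 60 = 6q and q = 10.

10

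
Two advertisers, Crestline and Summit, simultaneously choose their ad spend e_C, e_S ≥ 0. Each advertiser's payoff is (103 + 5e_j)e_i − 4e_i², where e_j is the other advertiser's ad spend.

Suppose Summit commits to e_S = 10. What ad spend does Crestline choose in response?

19.125

Crestline's payoff is (103 + 5e_S)e_C − 4e_C².
∂π/∂e_C = 103 + 5e_S − 8e_C = 0, so e_C = 12.875 + 0.625e_S.
At e_S = 10: e_C = 12.875 + 0.625·10 = 19.125.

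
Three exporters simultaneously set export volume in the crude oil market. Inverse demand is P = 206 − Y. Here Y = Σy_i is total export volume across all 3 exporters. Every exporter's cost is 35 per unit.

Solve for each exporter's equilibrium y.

42.75

A representative exporter's profit is π_i = y_i(206 − Y) − 35y_i, with Y = y_i + Σ_{j≠i} y_j.
First-order condition: 171 − 2y_i − Σ_{j≠i} y_j = 0.
With identical exporters, set every y_j = y: then 171 − 2y − 2y = 0, i.e. y = 171/4 = 42.75.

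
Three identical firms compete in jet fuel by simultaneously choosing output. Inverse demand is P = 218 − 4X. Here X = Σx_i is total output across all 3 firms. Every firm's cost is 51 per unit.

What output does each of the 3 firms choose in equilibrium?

10.4375

A representative firm's profit is π_i = x_i(218 − 4X) − 51x_i, with X = x_i + Σ_{j≠i} x_j.
First-order condition: 167 − 8x_i − 4Σ_{j≠i} x_j = 0.
With identical firms, set every x_j = x: then 167 − 8x − 8x = 0, i.e. x = 167/16 = 10.4375.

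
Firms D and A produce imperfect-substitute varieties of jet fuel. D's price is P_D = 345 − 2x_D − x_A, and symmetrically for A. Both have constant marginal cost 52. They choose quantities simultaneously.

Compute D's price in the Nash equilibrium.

169.2

Firm D's profit: π = x_D(345 − 2x_D − x_A) − 52x_D.
∂π/∂x_D = 293 − 4x_D − x_A = 0 ⇒ x_D = 73.25 − 0.25x_A.
Setting x_D = x_A in the reaction function: x_D = 73.25 − 0.25x_D, so x_D = 73.25 / 1.25 = 58.6.
P_D = 345 − 2·58.6 − 58.6 = 169.2.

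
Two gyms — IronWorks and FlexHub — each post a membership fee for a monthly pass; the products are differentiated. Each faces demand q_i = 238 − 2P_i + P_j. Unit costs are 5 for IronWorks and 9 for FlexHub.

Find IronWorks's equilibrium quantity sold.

156.4

IronWorks's profit: π = (P_{IronWorks} − 5)(238 − 2P_{IronWorks} + P_{FlexHub}).
∂π/∂P_{IronWorks} = 248 − 4P_{IronWorks} + P_{FlexHub} = 0 ⇒ P_{IronWorks} = 62 + 0.25P_{FlexHub}.
Similarly P_{FlexHub} = 64 + 0.25P_{IronWorks}.
Substituting the second reaction function into the first: P_{IronWorks} = 62 + 0.25(64 + 0.25P_{IronWorks}), which gives 0.9375P_{IronWorks} = 78 ⇒ P_{IronWorks} = 83.2.
Then P_{FlexHub} = 64 + 0.25·83.2 = 84.8.
q_{IronWorks} = 238 − 2·83.2 + 84.8 = 156.4.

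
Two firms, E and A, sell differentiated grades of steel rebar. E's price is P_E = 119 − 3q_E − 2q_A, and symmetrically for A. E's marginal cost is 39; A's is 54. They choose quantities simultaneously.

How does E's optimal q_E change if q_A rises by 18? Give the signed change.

-6

Firm E's profit: π = q_E(119 − 3q_E − 2q_A) − 39q_E.
∂π/∂q_E = 80 − 6q_E − 2q_A = 0 ⇒ q_E = 40/3 − (1/3)q_A.
The reaction-function slope is −1/3, so an 18-unit rise in q_A moves q_E by −1/3 × 18 = −6. E's best response falls — the actions are strategic substitutes.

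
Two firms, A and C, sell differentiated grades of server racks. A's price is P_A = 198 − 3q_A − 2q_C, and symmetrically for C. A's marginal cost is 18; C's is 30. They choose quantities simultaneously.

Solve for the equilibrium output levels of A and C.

Firm A's profit: π = q_A(198 − 3q_A − 2q_C) − 18q_A.
∂π/∂q_A = 180 − 6q_A − 2q_C = 0 ⇒ q_A = 30 − (1/3)q_C.
Similarly q_C = 28 − (1/3)q_A.
Solving the two reaction functions simultaneously: (1 − (−1/3)(−1/3))q_A = 30 − (1/3)·28, so (8/9)q_A = 62/3 and q_A = 23.25.
Then q_C = 28 − (1/3)·23.25 = 20.25.

23.25, 20.25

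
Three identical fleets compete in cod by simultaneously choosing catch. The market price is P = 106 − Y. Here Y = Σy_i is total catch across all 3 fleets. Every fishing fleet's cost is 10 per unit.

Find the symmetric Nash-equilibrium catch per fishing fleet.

24

A representative fishing fleet's profit is π_i = y_i(106 − Y) − 10y_i, with Y = y_i + Σ_{j≠i} y_j.
First-order condition: 96 − 2y_i − Σ_{j≠i} y_j = 0.
Imposing symmetry (y_j = y for all j) turns Σ_{j≠i} y_j into 2y, so 96 = 4y and y = 24.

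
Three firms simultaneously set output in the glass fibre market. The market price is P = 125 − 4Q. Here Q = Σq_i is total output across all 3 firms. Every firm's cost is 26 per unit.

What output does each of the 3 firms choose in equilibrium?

6.1875

A representative firm's profit is π_i = q_i(125 − 4Q) − 26q_i, with Q = q_i + Σ_{j≠i} q_j.
First-order condition: 99 − 8q_i − 4Σ_{j≠i} q_j = 0.
In a symmetric equilibrium every firm chooses the same q, so Σ_{j≠i} q_j = 2q. The condition becomes 99 − 16q = 0, giving q = 99/16 = 6.1875.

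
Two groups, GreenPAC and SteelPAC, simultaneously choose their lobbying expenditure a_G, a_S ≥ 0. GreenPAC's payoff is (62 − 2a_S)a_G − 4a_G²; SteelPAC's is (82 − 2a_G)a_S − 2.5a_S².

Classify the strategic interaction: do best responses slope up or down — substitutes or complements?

strategic substitutes

Expanding GreenPAC's payoff: 62a_G − 2a_Sa_G − 4a_G².
∂π/∂a_G = 62 − 2a_S − 8a_G = 0, so a_G = 7.75 − 0.25a_S.
The best-response slope da_G/da_S = −0.25 < 0: the reaction function is downward-sloping, so the choices are strategic substitutes.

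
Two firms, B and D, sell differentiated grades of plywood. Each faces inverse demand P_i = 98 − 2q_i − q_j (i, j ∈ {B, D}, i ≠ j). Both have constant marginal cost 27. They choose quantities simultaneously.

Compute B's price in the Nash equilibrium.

55.4

Firm B's profit: π = q_B(98 − 2q_B − q_D) − 27q_B.
∂π/∂q_B = 71 − 4q_B − q_D = 0 ⇒ q_B = 17.75 − 0.25q_D.
By symmetry q_D = q_B; substituting into the reaction function, 1.25q_B = 17.75 and q_B = 14.2.
P_B = 98 − 2·14.2 − 14.2 = 55.4.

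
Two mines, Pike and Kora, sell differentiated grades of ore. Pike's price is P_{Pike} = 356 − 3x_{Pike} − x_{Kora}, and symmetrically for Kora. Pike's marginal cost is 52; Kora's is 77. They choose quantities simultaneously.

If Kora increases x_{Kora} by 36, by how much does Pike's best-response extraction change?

Mine Pike's profit: π = x_{Pike}(356 − 3x_{Pike} − x_{Kora}) − 52x_{Pike}.
∂π/∂x_{Pike} = 304 − 6x_{Pike} − x_{Kora} = 0 ⇒ x_{Pike} = 152/3 − (1/6)x_{Kora}.
The reaction-function slope is −1/6, so a 36-unit rise in x_{Kora} moves x_{Pike} by −1/6 × 36 = −6. Pike's best response falls — the actions are strategic substitutes.

-6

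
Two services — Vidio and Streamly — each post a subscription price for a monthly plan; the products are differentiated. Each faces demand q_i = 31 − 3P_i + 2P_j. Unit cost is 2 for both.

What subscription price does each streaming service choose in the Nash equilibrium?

Vidio's profit: π = (P_{Vidio} − 2)(31 − 3P_{Vidio} + 2P_{Streamly}).
∂π/∂P_{Vidio} = 37 − 6P_{Vidio} + 2P_{Streamly} = 0 ⇒ P_{Vidio} = 37/6 + (1/3)P_{Streamly}.
Setting P_{Vidio} = P_{Streamly} in the reaction function: P_{Vidio} = 37/6 + (1/3)P_{Vidio}, so P_{Vidio} = (37/6) / (2/3) = 9.25.

9.25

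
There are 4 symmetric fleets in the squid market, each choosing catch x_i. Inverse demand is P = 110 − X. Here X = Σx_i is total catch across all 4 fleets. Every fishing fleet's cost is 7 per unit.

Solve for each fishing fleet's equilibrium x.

20.6

A representative fishing fleet's profit is π_i = x_i(110 − X) − 7x_i, with X = x_i + Σ_{j≠i} x_j.
First-order condition: 103 − 2x_i − Σ_{j≠i} x_j = 0.
Imposing symmetry (x_j = x for all j) turns Σ_{j≠i} x_j into 3x, so 103 = 5x and x = 20.6.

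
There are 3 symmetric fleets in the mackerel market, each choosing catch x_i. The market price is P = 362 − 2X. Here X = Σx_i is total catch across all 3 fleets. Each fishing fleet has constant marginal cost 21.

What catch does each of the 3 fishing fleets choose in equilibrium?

A representative fishing fleet's profit is π_i = x_i(362 − 2X) − 21x_i, with X = x_i + Σ_{j≠i} x_j.
First-order condition: 341 − 4x_i − 2Σ_{j≠i} x_j = 0.
In a symmetric equilibrium every fishing fleet chooses the same x, so Σ_{j≠i} x_j = 2x. The condition becomes 341 − 8x = 0, giving x = 341/8 = 42.625.

42.625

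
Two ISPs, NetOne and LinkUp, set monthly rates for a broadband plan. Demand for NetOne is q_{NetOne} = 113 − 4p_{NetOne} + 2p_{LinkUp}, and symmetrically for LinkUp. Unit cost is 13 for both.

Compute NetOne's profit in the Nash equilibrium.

NetOne's profit: π = (p_{NetOne} − 13)(113 − 4p_{NetOne} + 2p_{LinkUp}).
∂π/∂p_{NetOne} = 165 − 8p_{NetOne} + 2p_{LinkUp} = 0 ⇒ p_{NetOne} = 20.625 + 0.25p_{LinkUp}.
By symmetry p_{LinkUp} = p_{NetOne}; substituting into the reaction function, 0.75p_{NetOne} = 20.625 and p_{NetOne} = 27.5.
q_{NetOne} = 113 − 4·27.5 + 2·27.5 = 58.
Profit = (27.5 − 13)·58 = 841.

841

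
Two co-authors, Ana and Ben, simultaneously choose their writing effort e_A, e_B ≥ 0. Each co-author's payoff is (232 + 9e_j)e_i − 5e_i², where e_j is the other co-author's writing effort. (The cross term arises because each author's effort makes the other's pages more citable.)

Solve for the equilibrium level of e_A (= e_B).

232

Ana's payoff is (232 + 9e_B)e_A − 5e_A².
∂π/∂e_A = 232 + 9e_B − 10e_A = 0, so e_A = 23.2 + 0.9e_B.
Setting e_A = e_B in the reaction function: e_A = 23.2 + 0.9e_A, so e_A = 23.2 / 0.1 = 232.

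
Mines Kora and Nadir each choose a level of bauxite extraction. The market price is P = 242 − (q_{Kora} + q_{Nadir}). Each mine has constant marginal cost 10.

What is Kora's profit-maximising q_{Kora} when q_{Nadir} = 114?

Mine Kora's profit: π = q_{Kora}(242 − (q_{Kora} + q_{Nadir})) − 10q_{Kora}.
∂π/∂q_{Kora} = 232 − 2q_{Kora} − q_{Nadir} = 0, so q_{Kora} = 116 − 0.5q_{Nadir}.
At q_{Nadir} = 114: q_{Kora} = 116 − 0.5·114 = 59.

59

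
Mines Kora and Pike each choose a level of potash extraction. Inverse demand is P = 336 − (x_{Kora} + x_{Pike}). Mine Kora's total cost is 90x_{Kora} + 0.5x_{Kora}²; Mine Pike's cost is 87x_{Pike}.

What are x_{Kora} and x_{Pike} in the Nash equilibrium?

Mine Kora's profit: π = x_{Kora}(336 − (x_{Kora} + x_{Pike})) − 90x_{Kora} − 0.5x_{Kora}².
∂π/∂x_{Kora} = 246 − 3x_{Kora} − x_{Pike} = 0, so x_{Kora} = 82 − (1/3)x_{Pike}.
For Pike: ∂π/∂x_{Pike} = 249 − 2x_{Pike} − x_{Kora} = 0 ⇒ x_{Pike} = 124.5 − 0.5x_{Kora}.
Substituting the second reaction function into the first: x_{Kora} = 82 − (1/3)(124.5 − 0.5x_{Kora}), which gives (5/6)x_{Kora} = 40.5 ⇒ x_{Kora} = 48.6.
Then x_{Pike} = 124.5 − 0.5·48.6 = 100.2.

48.6, 100.2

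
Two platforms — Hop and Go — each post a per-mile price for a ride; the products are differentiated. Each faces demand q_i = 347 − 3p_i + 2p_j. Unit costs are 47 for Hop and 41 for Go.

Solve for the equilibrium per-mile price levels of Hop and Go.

120.875, 118.625

Hop's profit: π = (p_{Hop} − 47)(347 − 3p_{Hop} + 2p_{Go}).
∂π/∂p_{Hop} = 488 − 6p_{Hop} + 2p_{Go} = 0 ⇒ p_{Hop} = 244/3 + (1/3)p_{Go}.
Similarly p_{Go} = 235/3 + (1/3)p_{Hop}.
Plugging p_{Go} into Hop's best response: p_{Hop} = 244/3 + (1/3)(235/3 + (1/3)p_{Hop}) ⇒ (8/9)p_{Hop} = 967/9, so p_{Hop} = 120.875.
Then p_{Go} = 235/3 + (1/3)·120.875 = 118.625.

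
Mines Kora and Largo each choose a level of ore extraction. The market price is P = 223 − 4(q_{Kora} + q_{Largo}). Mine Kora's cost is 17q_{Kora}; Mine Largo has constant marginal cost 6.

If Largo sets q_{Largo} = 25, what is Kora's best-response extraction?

13.25

Mine Kora's profit: π = q_{Kora}(223 − 4(q_{Kora} + q_{Largo})) − 17q_{Kora}.
∂π/∂q_{Kora} = 206 − 8q_{Kora} − 4q_{Largo} = 0, so q_{Kora} = 25.75 − 0.5q_{Largo}.
At q_{Largo} = 25: q_{Kora} = 25.75 − 0.5·25 = 13.25.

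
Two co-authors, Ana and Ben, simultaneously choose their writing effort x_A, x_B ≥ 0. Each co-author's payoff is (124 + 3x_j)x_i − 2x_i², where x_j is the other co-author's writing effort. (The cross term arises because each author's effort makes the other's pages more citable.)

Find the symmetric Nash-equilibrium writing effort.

Ana's payoff is (124 + 3x_B)x_A − 2x_A².
∂π/∂x_A = 124 + 3x_B − 4x_A = 0, so x_A = 31 + 0.75x_B.
Setting x_A = x_B in the reaction function: x_A = 31 + 0.75x_A, so x_A = 31 / 0.25 = 124.

124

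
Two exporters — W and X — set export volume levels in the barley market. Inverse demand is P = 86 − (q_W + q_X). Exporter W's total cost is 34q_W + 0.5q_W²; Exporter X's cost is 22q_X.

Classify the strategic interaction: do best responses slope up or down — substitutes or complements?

strategic substitutes

Exporter W's profit: π = q_W(86 − (q_W + q_X)) − 34q_W − 0.5q_W².
∂π/∂q_W = 52 − 3q_W − q_X = 0, so q_W = 52/3 − (1/3)q_X.
The best-response slope dq_W/dq_X = −1/3 < 0: the reaction function is downward-sloping, so the choices are strategic substitutes.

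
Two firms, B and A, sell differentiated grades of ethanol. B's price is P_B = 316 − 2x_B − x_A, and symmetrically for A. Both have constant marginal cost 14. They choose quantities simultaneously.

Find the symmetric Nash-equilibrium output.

60.4

Firm B's profit: π = x_B(316 − 2x_B − x_A) − 14x_B.
∂π/∂x_B = 302 − 4x_B − x_A = 0 ⇒ x_B = 75.5 − 0.25x_A.
Setting x_B = x_A in the reaction function: x_B = 75.5 − 0.25x_B, so x_B = 75.5 / 1.25 = 60.4.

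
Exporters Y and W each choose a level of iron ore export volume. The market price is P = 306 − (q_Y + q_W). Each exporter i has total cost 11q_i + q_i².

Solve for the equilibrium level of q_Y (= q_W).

59

Exporter Y's profit: π = q_Y(306 − (q_Y + q_W)) − 11q_Y − q_Y².
∂π/∂q_Y = 295 − 4q_Y − q_W = 0, so q_Y = 73.75 − 0.25q_W.
Setting q_Y = q_W in the reaction function: q_Y = 73.75 − 0.25q_Y, so q_Y = 73.75 / 1.25 = 59.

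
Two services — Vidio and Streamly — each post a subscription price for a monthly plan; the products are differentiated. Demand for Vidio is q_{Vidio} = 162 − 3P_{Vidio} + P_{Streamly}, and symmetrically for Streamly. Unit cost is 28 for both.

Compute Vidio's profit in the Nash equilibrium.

1348.32

Vidio's profit: π = (P_{Vidio} − 28)(162 − 3P_{Vidio} + P_{Streamly}).
∂π/∂P_{Vidio} = 246 − 6P_{Vidio} + P_{Streamly} = 0 ⇒ P_{Vidio} = 41 + (1/6)P_{Streamly}.
By symmetry P_{Streamly} = P_{Vidio}; substituting into the reaction function, (5/6)P_{Vidio} = 41 and P_{Vidio} = 49.2.
q_{Vidio} = 162 − 3·49.2 + 49.2 = 63.6.
Profit = (49.2 − 28)·63.6 = 1348.32.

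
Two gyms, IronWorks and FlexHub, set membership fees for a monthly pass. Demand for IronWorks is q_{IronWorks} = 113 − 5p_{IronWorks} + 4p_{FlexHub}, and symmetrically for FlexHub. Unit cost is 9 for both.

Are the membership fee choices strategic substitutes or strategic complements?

strategic complements

IronWorks's profit: π = (p_{IronWorks} − 9)(113 − 5p_{IronWorks} + 4p_{FlexHub}).
∂π/∂p_{IronWorks} = 158 − 10p_{IronWorks} + 4p_{FlexHub} = 0 ⇒ p_{IronWorks} = 15.8 + 0.4p_{FlexHub}.
The best-response slope dp_{IronWorks}/dp_{FlexHub} = 0.4 > 0: the reaction function is upward-sloping, so the choices are strategic complements.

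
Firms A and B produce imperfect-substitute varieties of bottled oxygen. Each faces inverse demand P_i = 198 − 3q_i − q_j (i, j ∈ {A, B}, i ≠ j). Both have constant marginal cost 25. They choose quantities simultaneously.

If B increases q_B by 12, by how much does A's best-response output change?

-2

Firm A's profit: π = q_A(198 − 3q_A − q_B) − 25q_A.
∂π/∂q_A = 173 − 6q_A − q_B = 0 ⇒ q_A = 173/6 − (1/6)q_B.
The reaction-function slope is −1/6, so a 12-unit rise in q_B moves q_A by −1/6 × 12 = −2. A's best response falls — the actions are strategic substitutes.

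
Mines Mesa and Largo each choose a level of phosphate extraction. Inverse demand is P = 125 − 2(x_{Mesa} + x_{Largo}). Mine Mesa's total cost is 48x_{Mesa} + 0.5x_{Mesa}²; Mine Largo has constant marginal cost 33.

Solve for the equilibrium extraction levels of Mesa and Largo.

7.75, 19.125

Mine Mesa's profit: π = x_{Mesa}(125 − 2(x_{Mesa} + x_{Largo})) − 48x_{Mesa} − 0.5x_{Mesa}².
∂π/∂x_{Mesa} = 77 − 5x_{Mesa} − 2x_{Largo} = 0, so x_{Mesa} = 15.4 − 0.4x_{Largo}.
For Largo: ∂π/∂x_{Largo} = 92 − 4x_{Largo} − 2x_{Mesa} = 0 ⇒ x_{Largo} = 23 − 0.5x_{Mesa}.
Solving the two reaction functions simultaneously: (1 − (−0.4)(−0.5))x_{Mesa} = 15.4 − 0.4·23, so 0.8x_{Mesa} = 6.2 and x_{Mesa} = 7.75.
Then x_{Largo} = 23 − 0.5·7.75 = 19.125.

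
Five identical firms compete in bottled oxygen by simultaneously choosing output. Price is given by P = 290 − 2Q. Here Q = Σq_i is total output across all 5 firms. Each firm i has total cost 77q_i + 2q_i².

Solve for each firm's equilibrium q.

13.3125

A representative firm's profit is π_i = q_i(290 − 2Q) − 77q_i − 2q_i², with Q = q_i + Σ_{j≠i} q_j.
First-order condition: 213 − 8q_i − 2Σ_{j≠i} q_j = 0.
With identical firms, set every q_j = q: then 213 − 8q − 8q = 0, i.e. q = 213/16 = 13.3125.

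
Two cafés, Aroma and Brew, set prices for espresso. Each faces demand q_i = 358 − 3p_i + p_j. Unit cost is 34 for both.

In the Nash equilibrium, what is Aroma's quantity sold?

174

Aroma's profit: π = (p_{Aroma} − 34)(358 − 3p_{Aroma} + p_{Brew}).
∂π/∂p_{Aroma} = 460 − 6p_{Aroma} + p_{Brew} = 0 ⇒ p_{Aroma} = 230/3 + (1/6)p_{Brew}.
Setting p_{Aroma} = p_{Brew} in the reaction function: p_{Aroma} = 230/3 + (1/6)p_{Aroma}, so p_{Aroma} = (230/3) / (5/6) = 92.
q_{Aroma} = 358 − 3·92 + 92 = 174.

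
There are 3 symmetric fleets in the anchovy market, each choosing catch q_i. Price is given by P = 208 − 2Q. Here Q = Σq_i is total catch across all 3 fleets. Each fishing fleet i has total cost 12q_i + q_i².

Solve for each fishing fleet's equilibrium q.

A representative fishing fleet's profit is π_i = q_i(208 − 2Q) − 12q_i − q_i², with Q = q_i + Σ_{j≠i} q_j.
First-order condition: 196 − 6q_i − 2Σ_{j≠i} q_j = 0.
Imposing symmetry (q_j = q for all j) turns Σ_{j≠i} q_j into 2q, so 196 = 10q and q = 19.6.

19.6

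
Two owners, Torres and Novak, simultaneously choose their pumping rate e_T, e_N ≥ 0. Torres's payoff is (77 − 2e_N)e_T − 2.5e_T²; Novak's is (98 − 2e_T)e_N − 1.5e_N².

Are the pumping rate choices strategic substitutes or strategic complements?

strategic substitutes

Expanding Torres's payoff: 77e_T − 2e_Ne_T − 2.5e_T².
∂π/∂e_T = 77 − 2e_N − 5e_T = 0, so e_T = 15.4 − 0.4e_N.
The best-response slope de_T/de_N = −0.4 < 0: the reaction function is downward-sloping, so the choices are strategic substitutes.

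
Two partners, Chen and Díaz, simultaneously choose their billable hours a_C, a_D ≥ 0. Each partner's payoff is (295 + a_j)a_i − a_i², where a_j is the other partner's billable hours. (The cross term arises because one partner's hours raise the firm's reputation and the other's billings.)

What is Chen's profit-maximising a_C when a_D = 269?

282

Chen's payoff is (295 + a_D)a_C − a_C².
∂π/∂a_C = 295 + a_D − 2a_C = 0, so a_C = 147.5 + 0.5a_D.
At a_D = 269: a_C = 147.5 + 0.5·269 = 282.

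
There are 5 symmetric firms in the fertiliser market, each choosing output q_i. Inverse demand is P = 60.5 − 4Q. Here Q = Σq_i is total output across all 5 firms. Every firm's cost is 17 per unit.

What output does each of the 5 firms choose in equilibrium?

A representative firm's profit is π_i = q_i(60.5 − 4Q) − 17q_i, with Q = q_i + Σ_{j≠i} q_j.
First-order condition: 43.5 − 8q_i − 4Σ_{j≠i} q_j = 0.
With identical firms, set every q_j = q: then 43.5 − 8q − 16q = 0, i.e. q = 43.5/24 = 1.8125.

1.8125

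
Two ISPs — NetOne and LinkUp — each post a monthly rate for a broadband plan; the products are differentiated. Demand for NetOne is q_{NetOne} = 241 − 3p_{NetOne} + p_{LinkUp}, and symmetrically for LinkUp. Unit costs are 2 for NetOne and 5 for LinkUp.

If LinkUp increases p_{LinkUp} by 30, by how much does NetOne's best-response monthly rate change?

5

NetOne's profit: π = (p_{NetOne} − 2)(241 − 3p_{NetOne} + p_{LinkUp}).
∂π/∂p_{NetOne} = 247 − 6p_{NetOne} + p_{LinkUp} = 0 ⇒ p_{NetOne} = 247/6 + (1/6)p_{LinkUp}.
The reaction-function slope is 1/6, so a 30-unit rise in p_{LinkUp} moves p_{NetOne} by 1/6 × 30 = 5. NetOne's best response rises — the actions are strategic complements.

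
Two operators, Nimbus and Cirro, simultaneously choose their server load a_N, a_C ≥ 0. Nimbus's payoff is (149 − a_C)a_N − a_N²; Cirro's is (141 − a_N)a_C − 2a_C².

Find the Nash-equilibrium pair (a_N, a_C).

65, 19

Expanding Nimbus's payoff: 149a_N − a_Ca_N − a_N².
∂π/∂a_N = 149 − a_C − 2a_N = 0, so a_N = 74.5 − 0.5a_C.
Likewise for Cirro: a_C = 35.25 − 0.25a_N.
Substituting the second reaction function into the first: a_N = 74.5 − 0.5(35.25 − 0.25a_N), which gives 0.875a_N = 56.875 ⇒ a_N = 65.
Then a_C = 35.25 − 0.25·65 = 19.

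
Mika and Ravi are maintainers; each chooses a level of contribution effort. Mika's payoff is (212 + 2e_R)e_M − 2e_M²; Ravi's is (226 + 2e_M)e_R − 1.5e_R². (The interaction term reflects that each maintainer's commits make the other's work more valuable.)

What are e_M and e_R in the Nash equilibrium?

Expanding Mika's payoff: 212e_M + 2e_Re_M − 2e_M².
∂π/∂e_M = 212 + 2e_R − 4e_M = 0, so e_M = 53 + 0.5e_R.
Likewise for Ravi: e_R = 226/3 + (2/3)e_M.
Solving the two reaction functions simultaneously: (1 − (0.5)(2/3))e_M = 53 + 0.5·(226/3), so (2/3)e_M = 272/3 and e_M = 136.
Then e_R = 226/3 + (2/3)·136 = 166.

136, 166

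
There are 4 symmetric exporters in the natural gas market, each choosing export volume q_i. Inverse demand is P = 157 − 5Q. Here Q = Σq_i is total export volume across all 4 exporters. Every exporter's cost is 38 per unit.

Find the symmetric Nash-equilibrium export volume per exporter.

4.76

A representative exporter's profit is π_i = q_i(157 − 5Q) − 38q_i, with Q = q_i + Σ_{j≠i} q_j.
First-order condition: 119 − 10q_i − 5Σ_{j≠i} q_j = 0.
In a symmetric equilibrium every exporter chooses the same q, so Σ_{j≠i} q_j = 3q. The condition becomes 119 − 25q = 0, giving q = 119/25 = 4.76.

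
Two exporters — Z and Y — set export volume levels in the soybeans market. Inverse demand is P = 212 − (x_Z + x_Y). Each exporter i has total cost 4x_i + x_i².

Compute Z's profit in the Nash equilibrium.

Exporter Z's profit: π = x_Z(212 − (x_Z + x_Y)) − 4x_Z − x_Z².
∂π/∂x_Z = 208 − 4x_Z − x_Y = 0, so x_Z = 52 − 0.25x_Y.
The game is symmetric, so in equilibrium x_Y = x_Z: the reaction function gives 1.25x_Z = 52, hence x_Z = 41.6.
Price P = 212 − 83.2 = 128.8.
Z's profit: (128.8 − 4)·41.6 − (41.6)² = 3461.12.

3461.12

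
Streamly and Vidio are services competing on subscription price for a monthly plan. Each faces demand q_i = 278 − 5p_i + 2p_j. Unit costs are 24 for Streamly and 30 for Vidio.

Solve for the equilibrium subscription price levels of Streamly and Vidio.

Streamly's profit: π = (p_{Streamly} − 24)(278 − 5p_{Streamly} + 2p_{Vidio}).
∂π/∂p_{Streamly} = 398 − 10p_{Streamly} + 2p_{Vidio} = 0 ⇒ p_{Streamly} = 39.8 + 0.2p_{Vidio}.
Similarly p_{Vidio} = 42.8 + 0.2p_{Streamly}.
Substituting the second reaction function into the first: p_{Streamly} = 39.8 + 0.2(42.8 + 0.2p_{Streamly}), which gives 0.96p_{Streamly} = 48.36 ⇒ p_{Streamly} = 50.375.
Then p_{Vidio} = 42.8 + 0.2·50.375 = 52.875.

50.375, 52.875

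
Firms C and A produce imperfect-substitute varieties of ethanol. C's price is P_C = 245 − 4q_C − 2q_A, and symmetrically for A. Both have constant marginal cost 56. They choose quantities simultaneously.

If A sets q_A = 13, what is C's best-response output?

Firm C's profit: π = q_C(245 − 4q_C − 2q_A) − 56q_C.
∂π/∂q_C = 189 − 8q_C − 2q_A = 0 ⇒ q_C = 23.625 − 0.25q_A.
At q_A = 13: q_C = 23.625 − 0.25·13 = 20.375.

20.375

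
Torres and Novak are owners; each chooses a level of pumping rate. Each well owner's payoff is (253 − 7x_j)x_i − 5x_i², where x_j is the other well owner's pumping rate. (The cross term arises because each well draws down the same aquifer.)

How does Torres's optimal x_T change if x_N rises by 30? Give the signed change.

-21

Torres's payoff is (253 − 7x_N)x_T − 5x_T².
∂π/∂x_T = 253 − 7x_N − 10x_T = 0, so x_T = 25.3 − 0.7x_N.
The reaction-function slope is −0.7, so a 30-unit rise in x_N moves x_T by −0.7 × 30 = −21. Torres's best response falls — the actions are strategic substitutes.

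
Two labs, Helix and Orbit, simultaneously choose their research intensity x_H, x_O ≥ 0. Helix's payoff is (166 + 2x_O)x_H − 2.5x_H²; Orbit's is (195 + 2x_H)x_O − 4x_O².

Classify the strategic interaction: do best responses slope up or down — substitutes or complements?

strategic complements

Expanding Helix's payoff: 166x_H + 2x_Ox_H − 2.5x_H².
∂π/∂x_H = 166 + 2x_O − 5x_H = 0, so x_H = 33.2 + 0.4x_O.
The best-response slope dx_H/dx_O = 0.4 > 0: the reaction function is upward-sloping, so the choices are strategic complements.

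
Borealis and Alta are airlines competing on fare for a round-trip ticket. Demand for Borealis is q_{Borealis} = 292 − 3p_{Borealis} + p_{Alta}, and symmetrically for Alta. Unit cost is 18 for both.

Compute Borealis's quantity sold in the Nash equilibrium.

Borealis's profit: π = (p_{Borealis} − 18)(292 − 3p_{Borealis} + p_{Alta}).
∂π/∂p_{Borealis} = 346 − 6p_{Borealis} + p_{Alta} = 0 ⇒ p_{Borealis} = 173/3 + (1/6)p_{Alta}.
Setting p_{Borealis} = p_{Alta} in the reaction function: p_{Borealis} = 173/3 + (1/6)p_{Borealis}, so p_{Borealis} = (173/3) / (5/6) = 69.2.
q_{Borealis} = 292 − 3·69.2 + 69.2 = 153.6.

153.6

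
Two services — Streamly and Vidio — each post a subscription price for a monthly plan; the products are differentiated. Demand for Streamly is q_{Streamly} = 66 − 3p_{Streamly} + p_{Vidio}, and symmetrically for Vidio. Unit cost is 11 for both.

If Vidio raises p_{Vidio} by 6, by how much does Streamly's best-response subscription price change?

1

Streamly's profit: π = (p_{Streamly} − 11)(66 − 3p_{Streamly} + p_{Vidio}).
∂π/∂p_{Streamly} = 99 − 6p_{Streamly} + p_{Vidio} = 0 ⇒ p_{Streamly} = 16.5 + (1/6)p_{Vidio}.
The reaction-function slope is 1/6, so a 6-unit rise in p_{Vidio} moves p_{Streamly} by 1/6 × 6 = 1. Streamly's best response rises — the actions are strategic complements.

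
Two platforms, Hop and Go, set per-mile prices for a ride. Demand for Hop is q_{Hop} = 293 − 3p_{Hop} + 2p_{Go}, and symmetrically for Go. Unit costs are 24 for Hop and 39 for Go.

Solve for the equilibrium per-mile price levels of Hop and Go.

94.0625, 99.6875

Hop's profit: π = (p_{Hop} − 24)(293 − 3p_{Hop} + 2p_{Go}).
∂π/∂p_{Hop} = 365 − 6p_{Hop} + 2p_{Go} = 0 ⇒ p_{Hop} = 365/6 + (1/3)p_{Go}.
Similarly p_{Go} = 205/3 + (1/3)p_{Hop}.
Plugging p_{Go} into Hop's best response: p_{Hop} = 365/6 + (1/3)(205/3 + (1/3)p_{Hop}) ⇒ (8/9)p_{Hop} = 1505/18, so p_{Hop} = 94.0625.
Then p_{Go} = 205/3 + (1/3)·94.0625 = 99.6875.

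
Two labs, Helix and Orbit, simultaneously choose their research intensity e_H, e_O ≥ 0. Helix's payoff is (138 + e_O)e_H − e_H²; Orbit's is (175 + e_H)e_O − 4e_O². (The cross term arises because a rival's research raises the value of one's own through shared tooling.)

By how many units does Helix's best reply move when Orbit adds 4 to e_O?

Expanding Helix's payoff: 138e_H + e_Oe_H − e_H².
∂π/∂e_H = 138 + e_O − 2e_H = 0, so e_H = 69 + 0.5e_O.
The reaction-function slope is 0.5, so a 4-unit rise in e_O moves e_H by 0.5 × 4 = 2. Helix's best response rises — the actions are strategic complements.

2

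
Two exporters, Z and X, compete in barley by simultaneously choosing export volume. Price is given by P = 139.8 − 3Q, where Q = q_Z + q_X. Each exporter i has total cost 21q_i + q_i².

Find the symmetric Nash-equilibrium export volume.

10.8

Exporter Z's profit: π = q_Z(139.8 − 3(q_Z + q_X)) − 21q_Z − q_Z².
∂π/∂q_Z = 118.8 − 8q_Z − 3q_X = 0, so q_Z = 14.85 − 0.375q_X.
The game is symmetric, so in equilibrium q_X = q_Z: the reaction function gives 1.375q_Z = 14.85, hence q_Z = 10.8.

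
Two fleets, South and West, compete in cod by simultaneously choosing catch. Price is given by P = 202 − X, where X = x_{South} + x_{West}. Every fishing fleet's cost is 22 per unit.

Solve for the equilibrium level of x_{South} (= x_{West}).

60

Fishing fleet South's profit: π = x_{South}(202 − (x_{South} + x_{West})) − 22x_{South}.
∂π/∂x_{South} = 180 − 2x_{South} − x_{West} = 0, so x_{South} = 90 − 0.5x_{West}.
By symmetry x_{West} = x_{South}; substituting into the reaction function, 1.5x_{South} = 90 and x_{South} = 60.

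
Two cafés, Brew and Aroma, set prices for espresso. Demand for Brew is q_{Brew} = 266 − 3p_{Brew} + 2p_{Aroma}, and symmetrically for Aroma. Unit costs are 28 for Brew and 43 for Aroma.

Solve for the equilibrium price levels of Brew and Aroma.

Brew's profit: π = (p_{Brew} − 28)(266 − 3p_{Brew} + 2p_{Aroma}).
∂π/∂p_{Brew} = 350 − 6p_{Brew} + 2p_{Aroma} = 0 ⇒ p_{Brew} = 175/3 + (1/3)p_{Aroma}.
Similarly p_{Aroma} = 395/6 + (1/3)p_{Brew}.
Solving the two reaction functions simultaneously: (1 − (1/3)(1/3))p_{Brew} = 175/3 + (1/3)·(395/6), so (8/9)p_{Brew} = 1445/18 and p_{Brew} = 90.3125.
Then p_{Aroma} = 395/6 + (1/3)·90.3125 = 95.9375.

90.3125, 95.9375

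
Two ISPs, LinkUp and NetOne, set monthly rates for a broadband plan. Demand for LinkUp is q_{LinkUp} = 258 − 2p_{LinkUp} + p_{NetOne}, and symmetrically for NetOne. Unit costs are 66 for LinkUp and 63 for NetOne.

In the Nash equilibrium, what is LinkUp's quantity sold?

127.2

LinkUp's profit: π = (p_{LinkUp} − 66)(258 − 2p_{LinkUp} + p_{NetOne}).
∂π/∂p_{LinkUp} = 390 − 4p_{LinkUp} + p_{NetOne} = 0 ⇒ p_{LinkUp} = 97.5 + 0.25p_{NetOne}.
Similarly p_{NetOne} = 96 + 0.25p_{LinkUp}.
Substituting the second reaction function into the first: p_{LinkUp} = 97.5 + 0.25(96 + 0.25p_{LinkUp}), which gives 0.9375p_{LinkUp} = 121.5 ⇒ p_{LinkUp} = 129.6.
Then p_{NetOne} = 96 + 0.25·129.6 = 128.4.
q_{LinkUp} = 258 − 2·129.6 + 128.4 = 127.2.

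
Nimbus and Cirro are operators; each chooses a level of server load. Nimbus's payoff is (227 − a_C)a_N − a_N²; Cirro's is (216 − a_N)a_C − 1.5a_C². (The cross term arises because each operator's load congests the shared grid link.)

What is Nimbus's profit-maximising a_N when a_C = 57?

85

Expanding Nimbus's payoff: 227a_N − a_Ca_N − a_N².
∂π/∂a_N = 227 − a_C − 2a_N = 0, so a_N = 113.5 − 0.5a_C.
At a_C = 57: a_N = 113.5 − 0.5·57 = 85.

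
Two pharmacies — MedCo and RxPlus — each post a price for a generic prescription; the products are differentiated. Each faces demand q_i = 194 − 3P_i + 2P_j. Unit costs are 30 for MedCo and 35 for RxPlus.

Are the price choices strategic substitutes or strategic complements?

MedCo's profit: π = (P_{MedCo} − 30)(194 − 3P_{MedCo} + 2P_{RxPlus}).
∂π/∂P_{MedCo} = 284 − 6P_{MedCo} + 2P_{RxPlus} = 0 ⇒ P_{MedCo} = 142/3 + (1/3)P_{RxPlus}.
The best-response slope dP_{MedCo}/dP_{RxPlus} = 1/3 > 0: the reaction function is upward-sloping, so the choices are strategic complements.

strategic complements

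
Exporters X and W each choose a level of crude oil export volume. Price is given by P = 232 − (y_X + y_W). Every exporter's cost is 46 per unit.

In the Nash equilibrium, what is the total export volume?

124

Exporter X's profit: π = y_X(232 − (y_X + y_W)) − 46y_X.
∂π/∂y_X = 186 − 2y_X − y_W = 0, so y_X = 93 − 0.5y_W.
The game is symmetric, so in equilibrium y_W = y_X: the reaction function gives 1.5y_X = 93, hence y_X = 62.
Total export volume: 62 + 62 = 124.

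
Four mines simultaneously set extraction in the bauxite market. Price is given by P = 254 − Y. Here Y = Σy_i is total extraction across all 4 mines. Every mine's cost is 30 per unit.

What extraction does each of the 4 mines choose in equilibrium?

A representative mine's profit is π_i = y_i(254 − Y) − 30y_i, with Y = y_i + Σ_{j≠i} y_j.
First-order condition: 224 − 2y_i − Σ_{j≠i} y_j = 0.
With identical mines, set every y_j = y: then 224 − 2y − 3y = 0, i.e. y = 224/5 = 44.8.

44.8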